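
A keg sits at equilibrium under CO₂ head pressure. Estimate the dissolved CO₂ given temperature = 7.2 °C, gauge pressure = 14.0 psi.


vols = (P + 14.695)·(0.01821 + 0.09011·e^(−0.04·T))
vols = (14.0 + 14.695)·(0.01821 + 0.09011·e^(−0.04·7.2))

2.4612 volumes


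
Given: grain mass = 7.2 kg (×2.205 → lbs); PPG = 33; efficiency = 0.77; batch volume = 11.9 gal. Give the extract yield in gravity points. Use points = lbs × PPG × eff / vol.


lbs = 7.2 × 2.205 = 15.8760
points = 15.8760 × 33 × 0.77 / 11.9

33.8999 points


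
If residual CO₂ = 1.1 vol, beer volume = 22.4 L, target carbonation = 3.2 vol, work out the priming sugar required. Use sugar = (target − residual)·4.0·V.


sugar = (3.2 − 1.1)·4.0·22.4

188.1600 g


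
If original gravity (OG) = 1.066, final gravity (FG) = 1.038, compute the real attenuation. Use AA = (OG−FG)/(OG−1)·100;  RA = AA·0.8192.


AA = (1.066 − 1.038)/(1.066 − 1)·100 = 42.4242
RA = 42.4242·0.8192

34.7539 %


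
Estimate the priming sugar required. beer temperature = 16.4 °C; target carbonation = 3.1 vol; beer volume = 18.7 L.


residual = 14.695·(0.01821 + 0.09011·e^(−0.04·T));  sugar = (target − residual)·4.0·V
residual = 14.695·(0.01821 + 0.09011·e^(−0.04·16.4)) = 0.9547
sugar = (3.1 − 0.9547)·4.0·18.7

160.4657 g


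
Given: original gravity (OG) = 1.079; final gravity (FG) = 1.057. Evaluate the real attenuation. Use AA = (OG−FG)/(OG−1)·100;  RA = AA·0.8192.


AA = (1.079 − 1.057)/(1.079 − 1)·100 = 27.8481
RA = 27.8481·0.8192

22.8132 %


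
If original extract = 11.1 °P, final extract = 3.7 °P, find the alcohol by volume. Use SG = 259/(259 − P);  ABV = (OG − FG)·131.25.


OG = 259/(259 − 11.1) = 1.0448
FG = 259/(259 − 3.7) = 1.0145
ABV = (1.0448 − 1.0145)·131.25

3.9747 % ABV


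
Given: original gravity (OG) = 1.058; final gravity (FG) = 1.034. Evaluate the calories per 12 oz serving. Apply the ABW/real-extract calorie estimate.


ABW = (OG−FG)·131.25·0.79/FG;  °P = 259 − 259/SG (for OG→OE and FG→AE);  RE = 0.1808·OE + 0.8192·AE;  Cal = (6.9·ABW + 4·(RE−0.1))·FG·3.55
ABW = (1.058 − 1.034)·131.25·0.79/1.034 = 2.4067
OE = 259 − 259/1.058 = 14.1985 °P
AE = 259 − 259/1.034 = 8.5164 °P
RE = 0.1808·14.1985 + 0.8192·8.5164 = 9.5438 °P
Cal = (6.9·2.4067 + 4·(9.5438−0.1))·1.034·3.55

199.6166 kcal


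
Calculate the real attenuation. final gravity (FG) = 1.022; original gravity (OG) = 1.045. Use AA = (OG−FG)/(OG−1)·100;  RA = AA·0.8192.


AA = (1.045 − 1.022)/(1.045 − 1)·100 = 51.1111
RA = 51.1111·0.8192

41.8702 %


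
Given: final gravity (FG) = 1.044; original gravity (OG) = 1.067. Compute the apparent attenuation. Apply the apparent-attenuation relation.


AA = (OG − FG)/(OG − 1) · 100
AA = (1.067 − 1.044)/(1.067 − 1) · 100

34.3284 %


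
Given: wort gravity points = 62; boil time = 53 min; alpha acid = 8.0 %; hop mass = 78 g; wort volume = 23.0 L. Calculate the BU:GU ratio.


U = 1.65·0.000125^(GP/1000)·(1−e^(−0.04t))/4.15;  IBU = (α/100)·m·U·1000/V;  BU:GU = IBU/GP
U = 1.65·0.000125^(62/1000)·(1−e^(−0.04·53))/4.15 = 0.2004
IBU = (8.0/100)·78·0.2004·1000/23.0 = 54.3711
BU:GU = 54.3711/62

0.8770


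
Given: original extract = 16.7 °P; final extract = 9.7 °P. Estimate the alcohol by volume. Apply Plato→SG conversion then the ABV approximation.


SG = 259/(259 − P);  ABV = (OG − FG)·131.25
OG = 259/(259 − 16.7) = 1.0689
FG = 259/(259 − 9.7) = 1.0389
ABV = (1.0689 − 1.0389)·131.25

3.9393 % ABV


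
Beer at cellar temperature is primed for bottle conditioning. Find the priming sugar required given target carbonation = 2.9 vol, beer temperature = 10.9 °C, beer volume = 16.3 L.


residual = 14.695·(0.01821 + 0.09011·e^(−0.04·T));  sugar = (target − residual)·4.0·V
residual = 14.695·(0.01821 + 0.09011·e^(−0.04·10.9)) = 1.1238
sugar = (2.9 − 1.1238)·4.0·16.3

115.8066 g


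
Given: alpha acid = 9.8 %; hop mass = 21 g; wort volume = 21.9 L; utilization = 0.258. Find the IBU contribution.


IBU = (α/100)·mass·U·1000 / V
IBU = (9.8/100)·21·0.258·1000 / 21.9

24.2449 IBU


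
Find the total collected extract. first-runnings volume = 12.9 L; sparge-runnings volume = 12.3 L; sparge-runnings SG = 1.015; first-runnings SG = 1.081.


total = Σ (SG_i − 1)·1000·V_i
first = (1.081 − 1)·1000·12.9 = 1044.9000
sparge = (1.015 − 1)·1000·12.3 = 184.5000
total = 1044.9000 + 184.5000

1229.4000 gravity·L


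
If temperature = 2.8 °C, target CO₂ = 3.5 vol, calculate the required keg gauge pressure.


psi = vols/(0.01821 + 0.09011·e^(−0.04·T)) − 14.695
psi = 3.5/(0.01821 + 0.09011·e^(−0.04·2.8)) − 14.695

20.7400 psi


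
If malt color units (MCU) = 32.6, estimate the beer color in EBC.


SRM = 1.4922·MCU^0.6859;  EBC = SRM·1.97
SRM = 1.4922·32.6^0.6859 = 16.2833
EBC = 16.2833·1.97

32.0781 EBC


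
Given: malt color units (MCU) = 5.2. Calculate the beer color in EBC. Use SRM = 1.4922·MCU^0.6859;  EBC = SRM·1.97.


SRM = 1.4922·5.2^0.6859 = 4.6231
EBC = 4.6231·1.97

9.1075 EBC


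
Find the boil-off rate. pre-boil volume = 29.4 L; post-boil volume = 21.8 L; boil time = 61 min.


rate = (V_pre − V_post) / (t_min/60)
rate = (29.4 − 21.8) / (61/60)

7.4754 L/hr


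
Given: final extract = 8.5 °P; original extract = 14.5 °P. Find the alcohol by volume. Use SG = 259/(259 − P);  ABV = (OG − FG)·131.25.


OG = 259/(259 − 14.5) = 1.0593
FG = 259/(259 − 8.5) = 1.0339
ABV = (1.0593 − 1.0339)·131.25

3.3301 % ABV


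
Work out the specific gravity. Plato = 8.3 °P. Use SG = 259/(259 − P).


SG = 259/(259 − 8.3)

1.0331


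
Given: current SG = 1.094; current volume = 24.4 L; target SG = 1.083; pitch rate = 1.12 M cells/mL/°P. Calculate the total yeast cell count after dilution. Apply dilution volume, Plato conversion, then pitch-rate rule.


V_w = V·((SG_c−1)/(SG_t−1)−1);  °P = 259 − 259/SG_t;  cells = rate·(V+V_w)·°P
V_w = 24.4·((1.094−1)/(1.083−1)−1) = 3.2337
V_final = 24.4 + 3.2337 = 27.6337
°P = 259 − 259/1.083 = 19.8495
cells = 1.12·27.6337·19.8495

614.3375 billion cells


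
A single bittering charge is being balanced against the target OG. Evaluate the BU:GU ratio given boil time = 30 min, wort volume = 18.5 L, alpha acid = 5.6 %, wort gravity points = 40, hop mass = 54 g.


U = 1.65·0.000125^(GP/1000)·(1−e^(−0.04t))/4.15;  IBU = (α/100)·m·U·1000/V;  BU:GU = IBU/GP
U = 1.65·0.000125^(40/1000)·(1−e^(−0.04·30))/4.15 = 0.1939
IBU = (5.6/100)·54·0.1939·1000/18.5 = 31.7014
BU:GU = 31.7014/40

0.7925


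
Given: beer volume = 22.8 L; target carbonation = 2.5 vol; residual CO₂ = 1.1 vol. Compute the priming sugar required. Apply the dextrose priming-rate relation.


sugar = (target − residual)·4.0·V
sugar = (2.5 − 1.1)·4.0·22.8

127.6800 g


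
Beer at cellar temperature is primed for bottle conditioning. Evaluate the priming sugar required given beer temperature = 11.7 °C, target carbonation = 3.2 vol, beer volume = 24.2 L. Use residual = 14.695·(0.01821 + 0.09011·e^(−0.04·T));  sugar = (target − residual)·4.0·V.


residual = 14.695·(0.01821 + 0.09011·e^(−0.04·11.7)) = 1.0969
sugar = (3.2 − 1.0969)·4.0·24.2

203.5840 g


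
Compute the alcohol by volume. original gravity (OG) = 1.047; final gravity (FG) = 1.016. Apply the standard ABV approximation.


ABV = (OG − FG) · 131.25
ABV = (1.047 − 1.016) · 131.25

4.0687 % ABV


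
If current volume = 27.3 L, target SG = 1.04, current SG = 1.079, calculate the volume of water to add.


V_water = V·((SG_curr − 1)/(SG_target − 1) − 1)
V_water = 27.3·((1.079 − 1)/(1.04 − 1) − 1)

26.6175 L


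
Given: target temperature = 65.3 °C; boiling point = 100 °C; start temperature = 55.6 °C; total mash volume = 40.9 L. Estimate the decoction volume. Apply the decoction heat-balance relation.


V_dec = V_total·(T_target − T_start)/(T_boil − T_start)
V_dec = 40.9·(65.3 − 55.6)/(100 − 55.6)

8.9354 L


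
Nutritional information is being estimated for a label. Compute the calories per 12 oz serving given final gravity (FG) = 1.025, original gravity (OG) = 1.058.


ABW = (OG−FG)·131.25·0.79/FG;  °P = 259 − 259/SG (for OG→OE and FG→AE);  RE = 0.1808·OE + 0.8192·AE;  Cal = (6.9·ABW + 4·(RE−0.1))·FG·3.55
ABW = (1.058 − 1.025)·131.25·0.79/1.025 = 3.3382
OE = 259 − 259/1.058 = 14.1985 °P
AE = 259 − 259/1.025 = 6.3171 °P
RE = 0.1808·14.1985 + 0.8192·6.3171 = 7.7420 °P
Cal = (6.9·3.3382 + 4·(7.7420−0.1))·1.025·3.55

195.0440 kcal


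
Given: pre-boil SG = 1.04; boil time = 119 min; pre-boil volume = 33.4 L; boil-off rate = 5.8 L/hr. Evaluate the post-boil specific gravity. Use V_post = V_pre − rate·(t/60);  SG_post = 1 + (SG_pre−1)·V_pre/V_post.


V_post = 33.4 − 5.8·(119/60) = 21.8967
SG_post = 1 + (1.04 − 1)·33.4/21.8967

1.0610


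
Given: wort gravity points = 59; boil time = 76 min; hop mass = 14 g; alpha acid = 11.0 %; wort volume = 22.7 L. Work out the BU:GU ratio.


U = 1.65·0.000125^(GP/1000)·(1−e^(−0.04t))/4.15;  IBU = (α/100)·m·U·1000/V;  BU:GU = IBU/GP
U = 1.65·0.000125^(59/1000)·(1−e^(−0.04·76))/4.15 = 0.2228
IBU = (11.0/100)·14·0.2228·1000/22.7 = 15.1133
BU:GU = 15.1133/59

0.2562


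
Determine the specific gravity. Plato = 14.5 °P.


SG = 259/(259 − P)
SG = 259/(259 − 14.5)

1.0593


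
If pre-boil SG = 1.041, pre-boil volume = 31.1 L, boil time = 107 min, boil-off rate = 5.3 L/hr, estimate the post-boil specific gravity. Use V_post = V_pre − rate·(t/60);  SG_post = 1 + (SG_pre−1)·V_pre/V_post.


V_post = 31.1 − 5.3·(107/60) = 21.6483
SG_post = 1 + (1.041 − 1)·31.1/21.6483

1.0589


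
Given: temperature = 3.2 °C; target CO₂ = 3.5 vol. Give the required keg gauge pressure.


psi = vols/(0.01821 + 0.09011·e^(−0.04·T)) − 14.695
psi = 3.5/(0.01821 + 0.09011·e^(−0.04·3.2)) − 14.695

21.2048 psi


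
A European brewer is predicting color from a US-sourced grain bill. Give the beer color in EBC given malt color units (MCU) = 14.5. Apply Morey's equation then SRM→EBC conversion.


SRM = 1.4922·MCU^0.6859;  EBC = SRM·1.97
SRM = 1.4922·14.5^0.6859 = 9.3413
EBC = 9.3413·1.97

18.4024 EBC


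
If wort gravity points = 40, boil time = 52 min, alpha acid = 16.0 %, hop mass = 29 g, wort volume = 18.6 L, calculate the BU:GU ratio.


U = 1.65·0.000125^(GP/1000)·(1−e^(−0.04t))/4.15;  IBU = (α/100)·m·U·1000/V;  BU:GU = IBU/GP
U = 1.65·0.000125^(40/1000)·(1−e^(−0.04·52))/4.15 = 0.2429
IBU = (16.0/100)·29·0.2429·1000/18.6 = 60.5843
BU:GU = 60.5843/40

1.5146


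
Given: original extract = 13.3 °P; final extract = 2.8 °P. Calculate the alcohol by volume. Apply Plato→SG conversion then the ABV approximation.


SG = 259/(259 − P);  ABV = (OG − FG)·131.25
OG = 259/(259 − 13.3) = 1.0541
FG = 259/(259 − 2.8) = 1.0109
ABV = (1.0541 − 1.0109)·131.25

5.6703 % ABV


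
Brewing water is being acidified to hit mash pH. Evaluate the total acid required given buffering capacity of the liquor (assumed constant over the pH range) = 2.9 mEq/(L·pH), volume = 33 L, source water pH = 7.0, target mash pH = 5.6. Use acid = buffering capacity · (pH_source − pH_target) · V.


acid = 2.9 · (7.0 − 5.6) · 33

133.9800 mEq


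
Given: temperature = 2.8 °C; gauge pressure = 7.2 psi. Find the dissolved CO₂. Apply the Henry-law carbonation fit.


vols = (P + 14.695)·(0.01821 + 0.09011·e^(−0.04·T))
vols = (7.2 + 14.695)·(0.01821 + 0.09011·e^(−0.04·2.8))

2.1626 volumes


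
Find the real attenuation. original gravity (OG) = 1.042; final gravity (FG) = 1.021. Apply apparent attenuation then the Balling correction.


AA = (OG−FG)/(OG−1)·100;  RA = AA·0.8192
AA = (1.042 − 1.021)/(1.042 − 1)·100 = 50.0000
RA = 50.0000·0.8192

40.9600 %


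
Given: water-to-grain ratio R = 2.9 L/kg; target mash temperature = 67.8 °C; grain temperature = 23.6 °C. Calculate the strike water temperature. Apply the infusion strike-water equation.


T_strike = (0.41/R)·(T_mash − T_grain) + T_mash
T_strike = (0.41/2.9)·(67.8 − 23.6) + 67.8

74.0490 °C


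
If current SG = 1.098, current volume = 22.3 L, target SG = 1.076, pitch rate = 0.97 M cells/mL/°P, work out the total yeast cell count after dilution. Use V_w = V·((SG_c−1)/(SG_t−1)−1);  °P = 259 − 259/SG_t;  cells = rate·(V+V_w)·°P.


V_w = 22.3·((1.098−1)/(1.076−1)−1) = 6.4553
V_final = 22.3 + 6.4553 = 28.7553
°P = 259 − 259/1.076 = 18.2937
cells = 0.97·28.7553·18.2937

510.2584 billion cells


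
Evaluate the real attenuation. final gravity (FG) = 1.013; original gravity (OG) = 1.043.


AA = (OG−FG)/(OG−1)·100;  RA = AA·0.8192
AA = (1.043 − 1.013)/(1.043 − 1)·100 = 69.7674
RA = 69.7674·0.8192

57.1535 %


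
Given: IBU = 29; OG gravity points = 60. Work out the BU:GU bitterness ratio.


BU:GU = IBU / OG_points
BU:GU = 29 / 60

0.4833


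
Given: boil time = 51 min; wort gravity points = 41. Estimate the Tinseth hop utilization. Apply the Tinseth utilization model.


U = 1.65·0.000125^(GP/1000) · (1 − e^(−0.04·t))/4.15
bigness = 1.65·0.000125^(41/1000) = 1.1415
boil_factor = (1 − e^(−0.04·51))/4.15 = 0.2096
U = 1.1415 · 0.2096

0.2393


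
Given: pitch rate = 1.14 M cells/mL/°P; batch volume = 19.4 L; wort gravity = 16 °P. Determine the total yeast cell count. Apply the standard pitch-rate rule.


cells (billions) = rate · V_L · °P
cells = 1.14 · 19.4 · 16

353.8560 billion cells


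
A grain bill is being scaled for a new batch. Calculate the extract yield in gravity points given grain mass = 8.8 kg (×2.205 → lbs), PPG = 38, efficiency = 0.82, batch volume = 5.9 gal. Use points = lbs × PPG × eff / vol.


lbs = 8.8 × 2.205 = 19.4040
points = 19.4040 × 38 × 0.82 / 5.9

102.4794 points


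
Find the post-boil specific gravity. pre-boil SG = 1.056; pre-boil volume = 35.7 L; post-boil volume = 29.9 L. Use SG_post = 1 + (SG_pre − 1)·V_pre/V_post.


pts_pre = (1.056 − 1)·1000 = 56.0000
pts_post = 56.0000·35.7/29.9 = 66.8629
SG_post = 1 + 66.8629/1000

1.0669


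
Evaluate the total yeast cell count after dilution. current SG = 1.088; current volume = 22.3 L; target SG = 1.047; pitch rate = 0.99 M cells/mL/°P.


V_w = V·((SG_c−1)/(SG_t−1)−1);  °P = 259 − 259/SG_t;  cells = rate·(V+V_w)·°P
V_w = 22.3·((1.088−1)/(1.047−1)−1) = 19.4532
V_final = 22.3 + 19.4532 = 41.7532
°P = 259 − 259/1.047 = 11.6266
cells = 0.99·41.7532·11.6266

480.5912 billion cells


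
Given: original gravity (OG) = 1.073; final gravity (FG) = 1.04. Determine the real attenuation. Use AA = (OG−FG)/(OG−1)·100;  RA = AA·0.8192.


AA = (1.073 − 1.04)/(1.073 − 1)·100 = 45.2055
RA = 45.2055·0.8192

37.0323 %


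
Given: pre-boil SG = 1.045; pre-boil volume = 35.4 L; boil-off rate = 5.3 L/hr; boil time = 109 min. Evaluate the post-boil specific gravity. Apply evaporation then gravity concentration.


V_post = V_pre − rate·(t/60);  SG_post = 1 + (SG_pre−1)·V_pre/V_post
V_post = 35.4 − 5.3·(109/60) = 25.7717
SG_post = 1 + (1.045 − 1)·35.4/25.7717

1.0618


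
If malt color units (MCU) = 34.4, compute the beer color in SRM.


SRM = 1.4922 · MCU^0.6859
SRM = 1.4922 · 34.4^0.6859

16.8948 SRM


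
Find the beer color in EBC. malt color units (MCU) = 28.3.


SRM = 1.4922·MCU^0.6859;  EBC = SRM·1.97
SRM = 1.4922·28.3^0.6859 = 14.7777
EBC = 14.7777·1.97

29.1121 EBC


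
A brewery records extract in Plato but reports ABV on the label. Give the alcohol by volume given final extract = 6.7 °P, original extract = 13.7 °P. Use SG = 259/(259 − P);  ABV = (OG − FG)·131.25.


OG = 259/(259 − 13.7) = 1.0558
FG = 259/(259 − 6.7) = 1.0266
ABV = (1.0558 − 1.0266)·131.25

3.8449 % ABV


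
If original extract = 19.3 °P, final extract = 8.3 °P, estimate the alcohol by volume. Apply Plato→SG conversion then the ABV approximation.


SG = 259/(259 − P);  ABV = (OG − FG)·131.25
OG = 259/(259 − 19.3) = 1.0805
FG = 259/(259 − 8.3) = 1.0331
ABV = (1.0805 − 1.0331)·131.25

6.2226 % ABV


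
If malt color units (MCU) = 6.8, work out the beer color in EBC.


SRM = 1.4922·MCU^0.6859;  EBC = SRM·1.97
SRM = 1.4922·6.8^0.6859 = 5.5571
EBC = 5.5571·1.97

10.9474 EBC


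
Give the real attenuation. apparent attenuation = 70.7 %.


RA = AA · 0.8192
RA = 70.7 · 0.8192

57.9174 %


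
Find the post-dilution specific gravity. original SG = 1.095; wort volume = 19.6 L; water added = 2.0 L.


SG_new = 1 + (SG_old − 1)·V_old/(V_old + V_water)
pts = (1.095 − 1)·1000·19.6/(19.6 + 2.0) = 86.2037
SG_new = 1 + 86.2037/1000

1.0862


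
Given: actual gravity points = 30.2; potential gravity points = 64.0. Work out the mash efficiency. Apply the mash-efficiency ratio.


efficiency = actual / potential × 100
efficiency = 30.2 / 64.0 × 100

47.1875 %


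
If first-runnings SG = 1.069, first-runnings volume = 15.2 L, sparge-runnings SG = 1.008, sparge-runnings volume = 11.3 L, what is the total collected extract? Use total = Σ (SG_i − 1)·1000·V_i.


first = (1.069 − 1)·1000·15.2 = 1048.8000
sparge = (1.008 − 1)·1000·11.3 = 90.4000
total = 1048.8000 + 90.4000

1139.2000 gravity·L


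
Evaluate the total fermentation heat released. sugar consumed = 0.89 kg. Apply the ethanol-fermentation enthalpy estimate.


Q = m_sugar · 590 kJ/kg
Q = 0.89 · 590

525.1000 kJ


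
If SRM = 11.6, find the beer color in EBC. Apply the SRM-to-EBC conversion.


EBC = SRM · 1.97
EBC = 11.6 · 1.97

22.8520 EBC


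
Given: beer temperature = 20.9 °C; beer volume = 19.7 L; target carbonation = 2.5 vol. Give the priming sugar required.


residual = 14.695·(0.01821 + 0.09011·e^(−0.04·T));  sugar = (target − residual)·4.0·V
residual = 14.695·(0.01821 + 0.09011·e^(−0.04·20.9)) = 0.8415
sugar = (2.5 − 0.8415)·4.0·19.7

130.6864 g


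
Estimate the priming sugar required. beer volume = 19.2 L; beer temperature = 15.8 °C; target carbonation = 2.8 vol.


residual = 14.695·(0.01821 + 0.09011·e^(−0.04·T));  sugar = (target − residual)·4.0·V
residual = 14.695·(0.01821 + 0.09011·e^(−0.04·15.8)) = 0.9714
sugar = (2.8 − 0.9714)·4.0·19.2

140.4344 g


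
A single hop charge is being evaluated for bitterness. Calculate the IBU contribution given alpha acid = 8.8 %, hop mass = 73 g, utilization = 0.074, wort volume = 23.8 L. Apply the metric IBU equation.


IBU = (α/100)·mass·U·1000 / V
IBU = (8.8/100)·73·0.074·1000 / 23.8

19.9738 IBU


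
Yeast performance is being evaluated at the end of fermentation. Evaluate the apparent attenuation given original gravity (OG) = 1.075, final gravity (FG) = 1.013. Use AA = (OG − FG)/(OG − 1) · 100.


AA = (1.075 − 1.013)/(1.075 − 1) · 100

82.6667 %


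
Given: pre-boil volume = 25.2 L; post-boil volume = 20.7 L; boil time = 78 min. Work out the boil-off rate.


rate = (V_pre − V_post) / (t_min/60)
rate = (25.2 − 20.7) / (78/60)

3.4615 L/hr


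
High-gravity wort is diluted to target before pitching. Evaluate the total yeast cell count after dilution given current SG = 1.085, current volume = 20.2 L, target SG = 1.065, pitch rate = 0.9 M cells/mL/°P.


V_w = V·((SG_c−1)/(SG_t−1)−1);  °P = 259 − 259/SG_t;  cells = rate·(V+V_w)·°P
V_w = 20.2·((1.085−1)/(1.065−1)−1) = 6.2154
V_final = 20.2 + 6.2154 = 26.4154
°P = 259 − 259/1.065 = 15.8075
cells = 0.9·26.4154·15.8075

375.8054 billion cells


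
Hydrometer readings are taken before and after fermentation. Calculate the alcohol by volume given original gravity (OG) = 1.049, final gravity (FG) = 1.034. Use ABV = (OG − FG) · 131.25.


ABV = (1.049 − 1.034) · 131.25

1.9687 % ABV


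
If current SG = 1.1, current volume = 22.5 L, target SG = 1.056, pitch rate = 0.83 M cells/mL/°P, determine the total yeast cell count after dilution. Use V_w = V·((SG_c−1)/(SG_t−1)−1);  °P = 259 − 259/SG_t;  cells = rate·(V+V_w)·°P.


V_w = 22.5·((1.1−1)/(1.056−1)−1) = 17.6786
V_final = 22.5 + 17.6786 = 40.1786
°P = 259 − 259/1.056 = 13.7348
cells = 0.83·40.1786·13.7348

458.0327 billion cells


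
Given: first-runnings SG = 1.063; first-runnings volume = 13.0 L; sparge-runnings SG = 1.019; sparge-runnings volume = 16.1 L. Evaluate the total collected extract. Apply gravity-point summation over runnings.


total = Σ (SG_i − 1)·1000·V_i
first = (1.063 − 1)·1000·13.0 = 819.0000
sparge = (1.019 − 1)·1000·16.1 = 305.9000
total = 819.0000 + 305.9000

1124.9000 gravity·L


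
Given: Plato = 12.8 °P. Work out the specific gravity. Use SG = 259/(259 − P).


SG = 259/(259 − 12.8)

1.0520


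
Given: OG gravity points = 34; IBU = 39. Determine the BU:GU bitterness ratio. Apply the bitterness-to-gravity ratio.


BU:GU = IBU / OG_points
BU:GU = 39 / 34

1.1471


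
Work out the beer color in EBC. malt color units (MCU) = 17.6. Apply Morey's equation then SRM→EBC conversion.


SRM = 1.4922·MCU^0.6859;  EBC = SRM·1.97
SRM = 1.4922·17.6^0.6859 = 10.6690
EBC = 10.6690·1.97

21.0180 EBC


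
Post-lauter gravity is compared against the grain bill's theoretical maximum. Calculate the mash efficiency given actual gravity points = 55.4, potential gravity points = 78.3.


efficiency = actual / potential × 100
efficiency = 55.4 / 78.3 × 100

70.7535 %


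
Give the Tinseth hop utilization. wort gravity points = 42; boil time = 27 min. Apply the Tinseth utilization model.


U = 1.65·0.000125^(GP/1000) · (1 − e^(−0.04·t))/4.15
bigness = 1.65·0.000125^(42/1000) = 1.1312
boil_factor = (1 − e^(−0.04·27))/4.15 = 0.1591
U = 1.1312 · 0.1591

0.1800


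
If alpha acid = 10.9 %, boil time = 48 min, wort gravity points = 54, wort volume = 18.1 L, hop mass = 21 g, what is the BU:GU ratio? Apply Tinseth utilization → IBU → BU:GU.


U = 1.65·0.000125^(GP/1000)·(1−e^(−0.04t))/4.15;  IBU = (α/100)·m·U·1000/V;  BU:GU = IBU/GP
U = 1.65·0.000125^(54/1000)·(1−e^(−0.04·48))/4.15 = 0.2088
IBU = (10.9/100)·21·0.2088·1000/18.1 = 26.4110
BU:GU = 26.4110/54

0.4891


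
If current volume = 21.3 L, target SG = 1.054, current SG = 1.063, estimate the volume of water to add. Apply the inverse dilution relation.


V_water = V·((SG_curr − 1)/(SG_target − 1) − 1)
V_water = 21.3·((1.063 − 1)/(1.054 − 1) − 1)

3.5500 L


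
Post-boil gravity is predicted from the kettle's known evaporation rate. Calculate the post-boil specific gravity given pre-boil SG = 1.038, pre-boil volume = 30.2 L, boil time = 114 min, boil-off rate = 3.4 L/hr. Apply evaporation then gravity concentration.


V_post = V_pre − rate·(t/60);  SG_post = 1 + (SG_pre−1)·V_pre/V_post
V_post = 30.2 − 3.4·(114/60) = 23.7400
SG_post = 1 + (1.038 − 1)·30.2/23.7400

1.0483


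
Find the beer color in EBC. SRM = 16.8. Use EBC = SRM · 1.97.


EBC = 16.8 · 1.97

33.0960 EBC


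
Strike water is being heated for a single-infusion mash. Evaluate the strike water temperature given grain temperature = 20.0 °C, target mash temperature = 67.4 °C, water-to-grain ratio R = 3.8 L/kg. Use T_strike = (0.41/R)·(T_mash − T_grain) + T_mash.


T_strike = (0.41/3.8)·(67.4 − 20.0) + 67.4

72.5142 °C


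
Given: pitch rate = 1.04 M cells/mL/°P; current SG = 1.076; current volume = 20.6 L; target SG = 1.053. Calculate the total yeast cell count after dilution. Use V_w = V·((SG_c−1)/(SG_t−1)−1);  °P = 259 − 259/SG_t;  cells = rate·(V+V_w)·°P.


V_w = 20.6·((1.076−1)/(1.053−1)−1) = 8.9396
V_final = 20.6 + 8.9396 = 29.5396
°P = 259 − 259/1.053 = 13.0361
cells = 1.04·29.5396·13.0361

400.4843 billion cells


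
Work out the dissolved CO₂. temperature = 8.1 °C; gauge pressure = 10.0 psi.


vols = (P + 14.695)·(0.01821 + 0.09011·e^(−0.04·T))
vols = (10.0 + 14.695)·(0.01821 + 0.09011·e^(−0.04·8.1))

2.0591 volumes


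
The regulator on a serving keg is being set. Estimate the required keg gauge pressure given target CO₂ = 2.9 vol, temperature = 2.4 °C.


psi = vols/(0.01821 + 0.09011·e^(−0.04·T)) − 14.695
psi = 2.9/(0.01821 + 0.09011·e^(−0.04·2.4)) − 14.695

14.2842 psi


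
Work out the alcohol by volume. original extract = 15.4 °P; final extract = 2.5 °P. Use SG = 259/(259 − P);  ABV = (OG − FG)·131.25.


OG = 259/(259 − 15.4) = 1.0632
FG = 259/(259 − 2.5) = 1.0097
ABV = (1.0632 − 1.0097)·131.25

7.0182 % ABV


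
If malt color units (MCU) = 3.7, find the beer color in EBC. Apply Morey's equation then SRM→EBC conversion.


SRM = 1.4922·MCU^0.6859;  EBC = SRM·1.97
SRM = 1.4922·3.7^0.6859 = 3.6606
EBC = 3.6606·1.97

7.2115 EBC


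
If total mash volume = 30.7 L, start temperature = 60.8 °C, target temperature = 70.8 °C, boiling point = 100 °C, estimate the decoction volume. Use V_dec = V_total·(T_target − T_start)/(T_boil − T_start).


V_dec = 30.7·(70.8 − 60.8)/(100 − 60.8)

7.8316 L


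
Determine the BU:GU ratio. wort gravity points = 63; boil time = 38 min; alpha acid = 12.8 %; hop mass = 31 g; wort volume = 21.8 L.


U = 1.65·0.000125^(GP/1000)·(1−e^(−0.04t))/4.15;  IBU = (α/100)·m·U·1000/V;  BU:GU = IBU/GP
U = 1.65·0.000125^(63/1000)·(1−e^(−0.04·38))/4.15 = 0.1763
IBU = (12.8/100)·31·0.1763·1000/21.8 = 32.0972
BU:GU = 32.0972/63

0.5095


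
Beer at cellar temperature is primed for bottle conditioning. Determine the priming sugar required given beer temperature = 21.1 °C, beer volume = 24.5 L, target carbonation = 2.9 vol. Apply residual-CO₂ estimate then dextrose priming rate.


residual = 14.695·(0.01821 + 0.09011·e^(−0.04·T));  sugar = (target − residual)·4.0·V
residual = 14.695·(0.01821 + 0.09011·e^(−0.04·21.1)) = 0.8370
sugar = (2.9 − 0.8370)·4.0·24.5

202.1769 g


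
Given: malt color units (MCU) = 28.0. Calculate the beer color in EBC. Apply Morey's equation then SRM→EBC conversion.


SRM = 1.4922·MCU^0.6859;  EBC = SRM·1.97
SRM = 1.4922·28.0^0.6859 = 14.6701
EBC = 14.6701·1.97

28.9001 EBC


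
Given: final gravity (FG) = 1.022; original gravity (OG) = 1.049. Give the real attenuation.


AA = (OG−FG)/(OG−1)·100;  RA = AA·0.8192
AA = (1.049 − 1.022)/(1.049 − 1)·100 = 55.1020
RA = 55.1020·0.8192

45.1396 %


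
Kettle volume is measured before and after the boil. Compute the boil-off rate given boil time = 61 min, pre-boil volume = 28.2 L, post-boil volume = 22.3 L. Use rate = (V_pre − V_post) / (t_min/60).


rate = (28.2 − 22.3) / (61/60)

5.8033 L/hr


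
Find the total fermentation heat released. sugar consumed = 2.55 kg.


Q = m_sugar · 590 kJ/kg
Q = 2.55 · 590

1504.5000 kJ


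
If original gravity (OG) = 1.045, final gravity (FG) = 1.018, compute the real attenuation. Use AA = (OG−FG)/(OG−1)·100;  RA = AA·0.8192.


AA = (1.045 − 1.018)/(1.045 − 1)·100 = 60.0000
RA = 60.0000·0.8192

49.1520 %


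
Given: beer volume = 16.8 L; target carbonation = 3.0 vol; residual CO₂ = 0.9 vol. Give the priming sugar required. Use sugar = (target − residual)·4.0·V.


sugar = (3.0 − 0.9)·4.0·16.8

141.1200 g


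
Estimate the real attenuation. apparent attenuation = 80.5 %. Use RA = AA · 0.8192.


RA = 80.5 · 0.8192

65.9456 %


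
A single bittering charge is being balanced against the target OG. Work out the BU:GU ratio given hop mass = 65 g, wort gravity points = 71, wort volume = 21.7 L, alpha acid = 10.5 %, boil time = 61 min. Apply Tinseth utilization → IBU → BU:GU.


U = 1.65·0.000125^(GP/1000)·(1−e^(−0.04t))/4.15;  IBU = (α/100)·m·U·1000/V;  BU:GU = IBU/GP
U = 1.65·0.000125^(71/1000)·(1−e^(−0.04·61))/4.15 = 0.1917
IBU = (10.5/100)·65·0.1917·1000/21.7 = 60.3050
BU:GU = 60.3050/71

0.8494


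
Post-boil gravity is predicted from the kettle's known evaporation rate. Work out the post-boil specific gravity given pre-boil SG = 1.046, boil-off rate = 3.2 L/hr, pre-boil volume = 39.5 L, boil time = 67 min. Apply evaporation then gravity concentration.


V_post = V_pre − rate·(t/60);  SG_post = 1 + (SG_pre−1)·V_pre/V_post
V_post = 39.5 − 3.2·(67/60) = 35.9267
SG_post = 1 + (1.046 − 1)·39.5/35.9267

1.0506


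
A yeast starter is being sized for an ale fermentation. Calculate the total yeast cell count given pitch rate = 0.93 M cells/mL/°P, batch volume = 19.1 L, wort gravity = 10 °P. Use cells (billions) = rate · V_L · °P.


cells = 0.93 · 19.1 · 10

177.6300 billion cells


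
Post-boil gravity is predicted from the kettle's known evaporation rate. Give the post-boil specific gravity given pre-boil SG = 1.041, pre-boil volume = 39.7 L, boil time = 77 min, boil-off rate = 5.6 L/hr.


V_post = V_pre − rate·(t/60);  SG_post = 1 + (SG_pre−1)·V_pre/V_post
V_post = 39.7 − 5.6·(77/60) = 32.5133
SG_post = 1 + (1.041 − 1)·39.7/32.5133

1.0501


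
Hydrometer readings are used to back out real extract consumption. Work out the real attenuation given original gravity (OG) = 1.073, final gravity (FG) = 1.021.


AA = (OG−FG)/(OG−1)·100;  RA = AA·0.8192
AA = (1.073 − 1.021)/(1.073 − 1)·100 = 71.2329
RA = 71.2329·0.8192

58.3540 %


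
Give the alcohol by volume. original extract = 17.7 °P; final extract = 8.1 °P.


SG = 259/(259 − P);  ABV = (OG − FG)·131.25
OG = 259/(259 − 17.7) = 1.0734
FG = 259/(259 − 8.1) = 1.0323
ABV = (1.0734 − 1.0323)·131.25

5.3903 % ABV


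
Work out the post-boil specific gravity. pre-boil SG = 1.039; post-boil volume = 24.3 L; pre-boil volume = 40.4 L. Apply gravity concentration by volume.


SG_post = 1 + (SG_pre − 1)·V_pre/V_post
pts_pre = (1.039 − 1)·1000 = 39.0000
pts_post = 39.0000·40.4/24.3 = 64.8395
SG_post = 1 + 64.8395/1000

1.0648


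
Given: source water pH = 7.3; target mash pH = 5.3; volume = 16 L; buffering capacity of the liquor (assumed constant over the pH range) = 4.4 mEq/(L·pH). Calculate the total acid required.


acid = buffering capacity · (pH_source − pH_target) · V
acid = 4.4 · (7.3 − 5.3) · 16

140.8000 mEq


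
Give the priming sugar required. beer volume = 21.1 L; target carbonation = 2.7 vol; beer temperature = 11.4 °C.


residual = 14.695·(0.01821 + 0.09011·e^(−0.04·T));  sugar = (target − residual)·4.0·V
residual = 14.695·(0.01821 + 0.09011·e^(−0.04·11.4)) = 1.1069
sugar = (2.7 − 1.1069)·4.0·21.1

134.4601 g


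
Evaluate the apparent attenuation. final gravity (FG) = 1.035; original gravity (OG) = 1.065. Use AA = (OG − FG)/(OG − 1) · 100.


AA = (1.065 − 1.035)/(1.065 − 1) · 100

46.1538 %


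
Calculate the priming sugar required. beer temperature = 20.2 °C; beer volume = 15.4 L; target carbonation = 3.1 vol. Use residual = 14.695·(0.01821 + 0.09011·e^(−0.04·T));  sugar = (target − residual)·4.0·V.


residual = 14.695·(0.01821 + 0.09011·e^(−0.04·20.2)) = 0.8578
sugar = (3.1 − 0.8578)·4.0·15.4

138.1170 g


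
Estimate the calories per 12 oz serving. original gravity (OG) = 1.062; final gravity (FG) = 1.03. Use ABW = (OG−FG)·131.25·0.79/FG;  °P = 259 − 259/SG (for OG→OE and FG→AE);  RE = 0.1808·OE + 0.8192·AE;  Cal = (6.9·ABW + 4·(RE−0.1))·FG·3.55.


ABW = (1.062 − 1.03)·131.25·0.79/1.03 = 3.2214
OE = 259 − 259/1.062 = 15.1205 °P
AE = 259 − 259/1.03 = 7.5437 °P
RE = 0.1808·15.1205 + 0.8192·7.5437 = 8.9136 °P
Cal = (6.9·3.2214 + 4·(8.9136−0.1))·1.03·3.55

210.1819 kcal


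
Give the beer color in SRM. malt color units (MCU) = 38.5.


SRM = 1.4922 · MCU^0.6859
SRM = 1.4922 · 38.5^0.6859

18.2513 SRM


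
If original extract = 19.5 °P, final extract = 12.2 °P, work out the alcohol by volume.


SG = 259/(259 − P);  ABV = (OG − FG)·131.25
OG = 259/(259 − 19.5) = 1.0814
FG = 259/(259 − 12.2) = 1.0494
ABV = (1.0814 − 1.0494)·131.25

4.1983 % ABV


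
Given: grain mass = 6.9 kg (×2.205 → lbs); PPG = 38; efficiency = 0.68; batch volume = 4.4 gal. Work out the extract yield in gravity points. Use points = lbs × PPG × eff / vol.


lbs = 6.9 × 2.205 = 15.2145
points = 15.2145 × 38 × 0.68 / 4.4

89.3506 points


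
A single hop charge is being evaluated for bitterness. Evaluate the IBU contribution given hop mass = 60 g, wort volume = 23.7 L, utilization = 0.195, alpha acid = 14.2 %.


IBU = (α/100)·mass·U·1000 / V
IBU = (14.2/100)·60·0.195·1000 / 23.7

70.1013 IBU


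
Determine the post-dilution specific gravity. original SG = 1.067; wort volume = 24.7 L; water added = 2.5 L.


SG_new = 1 + (SG_old − 1)·V_old/(V_old + V_water)
pts = (1.067 − 1)·1000·24.7/(24.7 + 2.5) = 60.8419
SG_new = 1 + 60.8419/1000

1.0608


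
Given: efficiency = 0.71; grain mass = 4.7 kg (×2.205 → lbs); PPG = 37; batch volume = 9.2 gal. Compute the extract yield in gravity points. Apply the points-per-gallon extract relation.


points = lbs × PPG × eff / vol
lbs = 4.7 × 2.205 = 10.3635
points = 10.3635 × 37 × 0.71 / 9.2

29.5923 points


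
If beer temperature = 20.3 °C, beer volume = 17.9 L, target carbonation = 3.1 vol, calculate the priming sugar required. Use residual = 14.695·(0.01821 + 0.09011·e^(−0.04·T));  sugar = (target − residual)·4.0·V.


residual = 14.695·(0.01821 + 0.09011·e^(−0.04·20.3)) = 0.8555
sugar = (3.1 − 0.8555)·4.0·17.9

160.7073 g


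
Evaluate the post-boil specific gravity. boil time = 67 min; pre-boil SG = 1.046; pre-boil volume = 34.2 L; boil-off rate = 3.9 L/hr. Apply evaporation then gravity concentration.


V_post = V_pre − rate·(t/60);  SG_post = 1 + (SG_pre−1)·V_pre/V_post
V_post = 34.2 − 3.9·(67/60) = 29.8450
SG_post = 1 + (1.046 − 1)·34.2/29.8450

1.0527


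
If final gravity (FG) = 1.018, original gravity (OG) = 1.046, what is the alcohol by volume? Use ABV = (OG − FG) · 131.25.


ABV = (1.046 − 1.018) · 131.25

3.6750 % ABV


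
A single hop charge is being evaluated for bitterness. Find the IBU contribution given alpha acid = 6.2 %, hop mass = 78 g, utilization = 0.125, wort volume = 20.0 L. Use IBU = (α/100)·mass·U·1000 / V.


IBU = (6.2/100)·78·0.125·1000 / 20.0

30.2250 IBU


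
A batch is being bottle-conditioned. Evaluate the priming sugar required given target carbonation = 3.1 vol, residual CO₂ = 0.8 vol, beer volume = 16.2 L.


sugar = (target − residual)·4.0·V
sugar = (3.1 − 0.8)·4.0·16.2

149.0400 g


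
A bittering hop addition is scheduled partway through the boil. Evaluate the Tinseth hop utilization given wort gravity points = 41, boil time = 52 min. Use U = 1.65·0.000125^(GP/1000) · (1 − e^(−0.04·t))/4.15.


bigness = 1.65·0.000125^(41/1000) = 1.1415
boil_factor = (1 − e^(−0.04·52))/4.15 = 0.2109
U = 1.1415 · 0.2109

0.2407


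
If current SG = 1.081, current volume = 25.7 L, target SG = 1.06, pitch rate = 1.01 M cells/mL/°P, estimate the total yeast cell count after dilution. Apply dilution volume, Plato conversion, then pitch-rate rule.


V_w = V·((SG_c−1)/(SG_t−1)−1);  °P = 259 − 259/SG_t;  cells = rate·(V+V_w)·°P
V_w = 25.7·((1.081−1)/(1.06−1)−1) = 8.9950
V_final = 25.7 + 8.9950 = 34.6950
°P = 259 − 259/1.06 = 14.6604
cells = 1.01·34.6950·14.6604

513.7282 billion cells


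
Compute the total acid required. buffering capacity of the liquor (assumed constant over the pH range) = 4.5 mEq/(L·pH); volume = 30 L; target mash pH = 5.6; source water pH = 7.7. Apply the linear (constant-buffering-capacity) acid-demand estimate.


acid = buffering capacity · (pH_source − pH_target) · V
acid = 4.5 · (7.7 − 5.6) · 30

283.5000 mEq


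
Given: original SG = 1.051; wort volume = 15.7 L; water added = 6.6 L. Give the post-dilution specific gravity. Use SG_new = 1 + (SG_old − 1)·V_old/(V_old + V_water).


pts = (1.051 − 1)·1000·15.7/(15.7 + 6.6) = 35.9058
SG_new = 1 + 35.9058/1000

1.0359


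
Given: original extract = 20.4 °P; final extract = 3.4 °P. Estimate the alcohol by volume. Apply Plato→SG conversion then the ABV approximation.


SG = 259/(259 − P);  ABV = (OG − FG)·131.25
OG = 259/(259 − 20.4) = 1.0855
FG = 259/(259 − 3.4) = 1.0133
ABV = (1.0855 − 1.0133)·131.25

9.4758 % ABV


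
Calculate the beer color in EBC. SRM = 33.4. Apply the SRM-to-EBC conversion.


EBC = SRM · 1.97
EBC = 33.4 · 1.97

65.7980 EBC


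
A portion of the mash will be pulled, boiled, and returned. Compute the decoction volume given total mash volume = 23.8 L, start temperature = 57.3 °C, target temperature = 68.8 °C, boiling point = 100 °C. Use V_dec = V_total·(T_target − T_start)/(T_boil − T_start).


V_dec = 23.8·(68.8 − 57.3)/(100 − 57.3)

6.4098 L


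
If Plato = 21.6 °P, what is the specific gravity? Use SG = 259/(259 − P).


SG = 259/(259 − 21.6)

1.0910


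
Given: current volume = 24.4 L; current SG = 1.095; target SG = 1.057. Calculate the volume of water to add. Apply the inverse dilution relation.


V_water = V·((SG_curr − 1)/(SG_target − 1) − 1)
V_water = 24.4·((1.095 − 1)/(1.057 − 1) − 1)

16.2667 L


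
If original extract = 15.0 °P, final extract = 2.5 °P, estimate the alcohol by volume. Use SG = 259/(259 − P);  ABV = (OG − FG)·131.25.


OG = 259/(259 − 15.0) = 1.0615
FG = 259/(259 − 2.5) = 1.0097
ABV = (1.0615 − 1.0097)·131.25

6.7894 % ABV


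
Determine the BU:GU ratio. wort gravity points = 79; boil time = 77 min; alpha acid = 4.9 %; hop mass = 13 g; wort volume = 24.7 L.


U = 1.65·0.000125^(GP/1000)·(1−e^(−0.04t))/4.15;  IBU = (α/100)·m·U·1000/V;  BU:GU = IBU/GP
U = 1.65·0.000125^(79/1000)·(1−e^(−0.04·77))/4.15 = 0.1865
IBU = (4.9/100)·13·0.1865·1000/24.7 = 4.8095
BU:GU = 4.8095/79

0.0609


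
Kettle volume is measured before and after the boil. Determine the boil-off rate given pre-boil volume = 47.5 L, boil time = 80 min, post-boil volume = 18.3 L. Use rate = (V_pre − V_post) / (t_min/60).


rate = (47.5 − 18.3) / (80/60)

21.9000 L/hr


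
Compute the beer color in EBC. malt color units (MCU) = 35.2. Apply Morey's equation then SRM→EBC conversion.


SRM = 1.4922·MCU^0.6859;  EBC = SRM·1.97
SRM = 1.4922·35.2^0.6859 = 17.1633
EBC = 17.1633·1.97

33.8117 EBC


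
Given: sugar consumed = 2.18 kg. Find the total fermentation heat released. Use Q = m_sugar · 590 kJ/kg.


Q = 2.18 · 590

1286.2000 kJ


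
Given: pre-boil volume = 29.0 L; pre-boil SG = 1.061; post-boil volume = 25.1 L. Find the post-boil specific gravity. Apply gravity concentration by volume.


SG_post = 1 + (SG_pre − 1)·V_pre/V_post
pts_pre = (1.061 − 1)·1000 = 61.0000
pts_post = 61.0000·29.0/25.1 = 70.4781
SG_post = 1 + 70.4781/1000

1.0705


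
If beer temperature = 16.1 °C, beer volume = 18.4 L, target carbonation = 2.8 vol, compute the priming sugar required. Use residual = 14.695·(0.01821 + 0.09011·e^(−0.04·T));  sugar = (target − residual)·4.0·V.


residual = 14.695·(0.01821 + 0.09011·e^(−0.04·16.1)) = 0.9630
sugar = (2.8 − 0.9630)·4.0·18.4

135.2009 g


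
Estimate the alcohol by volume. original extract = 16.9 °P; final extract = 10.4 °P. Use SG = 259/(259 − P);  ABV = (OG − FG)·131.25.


OG = 259/(259 − 16.9) = 1.0698
FG = 259/(259 − 10.4) = 1.0418
ABV = (1.0698 − 1.0418)·131.25

3.6713 % ABV


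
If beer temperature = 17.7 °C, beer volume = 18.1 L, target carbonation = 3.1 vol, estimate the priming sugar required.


residual = 14.695·(0.01821 + 0.09011·e^(−0.04·T));  sugar = (target − residual)·4.0·V
residual = 14.695·(0.01821 + 0.09011·e^(−0.04·17.7)) = 0.9199
sugar = (3.1 − 0.9199)·4.0·18.1

157.8379 g
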